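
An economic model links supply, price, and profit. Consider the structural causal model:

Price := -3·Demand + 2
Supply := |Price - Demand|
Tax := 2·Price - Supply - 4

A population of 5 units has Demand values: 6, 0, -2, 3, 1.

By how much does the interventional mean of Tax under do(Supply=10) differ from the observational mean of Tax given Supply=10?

-6.6

do(Supply=10) breaks Supply's dependence on Demand. With Supply=10 fixed, Tax across the units is -46, -10, 2, -28, -16, mean -19.6.
E[Tax|Supply=10] averages over only the 2 units with Supply=10 (Demand = -2, 3): Tax = 2, -28, mean -13.
Difference = -19.6 − (-13) = -6.6.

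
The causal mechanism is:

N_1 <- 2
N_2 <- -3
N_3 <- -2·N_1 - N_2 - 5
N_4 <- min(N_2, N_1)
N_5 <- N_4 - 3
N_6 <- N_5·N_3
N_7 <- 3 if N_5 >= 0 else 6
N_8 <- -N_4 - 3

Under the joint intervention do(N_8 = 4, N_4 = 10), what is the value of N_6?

-42

The joint intervention fixes N_8 = 4, N_4 = 10, removing each variable's own equation.
N_3 = -2·N_1 - N_2 - 5  [with N_1=2, N_2=-3]  = -6
N_5 = N_4 - 3  [with N_4=10]  = 7
N_6 = N_5·N_3  [with N_5=7, N_3=-6]  = -42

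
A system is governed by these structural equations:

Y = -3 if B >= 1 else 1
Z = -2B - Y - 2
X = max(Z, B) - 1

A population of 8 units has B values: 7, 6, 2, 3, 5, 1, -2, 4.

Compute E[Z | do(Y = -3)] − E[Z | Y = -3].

do(Y=-3) breaks Y's dependence on B. With Y=-3 fixed, Z across the units is -13, -11, -3, -5, -9, -1, 5, -7, mean -5.5.
Conditioning on Y=-3 selects the 7 unit(s) with B ∈ {7, 6, 2, 3, 5, 1, 4}. Their Z values: -13, -11, -3, -5, -9, -1, -7. Mean = -7.
Difference = -5.5 − (-7) = 1.5.

1.5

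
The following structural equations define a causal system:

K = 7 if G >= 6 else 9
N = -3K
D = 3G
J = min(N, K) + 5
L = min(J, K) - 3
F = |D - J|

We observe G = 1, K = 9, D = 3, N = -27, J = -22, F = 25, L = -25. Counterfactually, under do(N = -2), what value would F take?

Under do(N=-2), the mechanism N = -3K is discarded; N is fixed at -2.
K = 7 if G >= 6 else 9  [with G=1]  = 9
D = 3G  [with G=1]  = 3
J = min(N, K) + 5  [with N=-2, K=9]  = 3
F = |D - J|  [with D=3, J=3]  = 0

0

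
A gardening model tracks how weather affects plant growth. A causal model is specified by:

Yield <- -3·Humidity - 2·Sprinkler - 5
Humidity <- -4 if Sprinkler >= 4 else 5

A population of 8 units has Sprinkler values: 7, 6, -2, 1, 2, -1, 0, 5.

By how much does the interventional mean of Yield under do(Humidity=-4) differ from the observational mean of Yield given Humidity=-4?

7.5

do(Humidity=-4) breaks Humidity's dependence on Sprinkler. With Humidity=-4 fixed, Yield across the units is -7, -5, 11, 5, 3, 9, 7, -3, mean 2.5.
E[Yield|Humidity=-4] averages over only the 3 units with Humidity=-4 (Sprinkler = 7, 6, 5): Yield = -7, -5, -3, mean -5.
Difference = 2.5 − (-5) = 7.5.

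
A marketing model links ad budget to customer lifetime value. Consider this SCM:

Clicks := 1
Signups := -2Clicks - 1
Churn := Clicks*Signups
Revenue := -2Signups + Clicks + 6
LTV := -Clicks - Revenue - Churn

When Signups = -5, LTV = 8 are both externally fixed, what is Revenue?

The joint intervention fixes Signups = -5, LTV = 8, removing each variable's own equation.
Revenue = -2Signups + Clicks + 6  [with Signups=-5, Clicks=1]  = 17

17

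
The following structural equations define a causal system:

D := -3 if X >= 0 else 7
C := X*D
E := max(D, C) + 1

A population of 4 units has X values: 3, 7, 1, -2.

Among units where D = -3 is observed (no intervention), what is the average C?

E[C|D=-3] averages over only the 3 units with D=-3 (X = 3, 7, 1): C = -9, -21, -3, mean -11.

-11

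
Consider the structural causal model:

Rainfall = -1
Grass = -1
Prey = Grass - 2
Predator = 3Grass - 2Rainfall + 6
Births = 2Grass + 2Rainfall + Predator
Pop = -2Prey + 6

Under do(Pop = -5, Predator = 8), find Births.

4

Setting Pop = -5, Predator = 8 by intervention discards those variables' equations.
Births = 2Grass + 2Rainfall + Predator  [with Grass=-1, Rainfall=-1, Predator=8]  = 4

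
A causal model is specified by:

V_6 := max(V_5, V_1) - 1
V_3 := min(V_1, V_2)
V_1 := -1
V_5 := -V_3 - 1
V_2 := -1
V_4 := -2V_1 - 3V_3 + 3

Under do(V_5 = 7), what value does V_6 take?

The intervention breaks the incoming arrows to V_5: V_5 := -V_3 - 1 no longer applies, and V_5 = 7.
V_6 = max(V_5, V_1) - 1  [with V_5=7, V_1=-1]  = 6

6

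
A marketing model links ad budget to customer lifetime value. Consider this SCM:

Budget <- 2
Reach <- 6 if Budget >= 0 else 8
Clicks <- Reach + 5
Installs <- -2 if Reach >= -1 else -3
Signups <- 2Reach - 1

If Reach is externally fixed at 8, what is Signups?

15

do(Reach=8) replaces the equation Reach <- 6 if Budget >= 0 else 8 with the constant Reach = 8.
Signups = 2Reach - 1  [with Reach=8]  = 15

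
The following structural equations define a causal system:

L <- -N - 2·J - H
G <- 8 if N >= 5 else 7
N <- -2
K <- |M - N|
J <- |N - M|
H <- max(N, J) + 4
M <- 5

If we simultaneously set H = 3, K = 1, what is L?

Setting H = 3, K = 1 by intervention discards those variables' equations.
J = |N - M|  [with N=-2, M=5]  = 7
L = -N - 2·J - H  [with N=-2, J=7, H=3]  = -15

-15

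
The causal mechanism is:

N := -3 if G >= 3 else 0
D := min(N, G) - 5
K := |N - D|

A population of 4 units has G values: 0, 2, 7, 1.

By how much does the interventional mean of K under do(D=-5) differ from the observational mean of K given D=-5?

Under do(D=-5), D's equation is replaced by D=-5 for every unit. Per-unit K: 5, 5, 2, 5. Mean = 4.25.
E[K|D=-5] averages over only the 3 units with D=-5 (G = 0, 2, 1): K = 5, 5, 5, mean 5.
Difference = 4.25 − 5 = -0.75.

-0.75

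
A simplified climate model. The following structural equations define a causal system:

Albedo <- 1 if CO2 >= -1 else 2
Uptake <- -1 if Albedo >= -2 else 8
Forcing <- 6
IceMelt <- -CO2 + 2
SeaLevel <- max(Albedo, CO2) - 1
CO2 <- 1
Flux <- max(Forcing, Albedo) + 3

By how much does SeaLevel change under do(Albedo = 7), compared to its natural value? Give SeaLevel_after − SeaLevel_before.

6

Intervening sets Albedo = 7 and removes its equation (Albedo <- 1 if CO2 >= -1 else 2).
SeaLevel = max(Albedo, CO2) - 1  [with Albedo=7, CO2=1]  = 6
Without intervention: Albedo = 1 if CO2 >= -1 else 2  [with CO2=1]  = 1; SeaLevel = max(Albedo, CO2) - 1  [with Albedo=1, CO2=1]  = 0.
Change = 6 − 0 = 6.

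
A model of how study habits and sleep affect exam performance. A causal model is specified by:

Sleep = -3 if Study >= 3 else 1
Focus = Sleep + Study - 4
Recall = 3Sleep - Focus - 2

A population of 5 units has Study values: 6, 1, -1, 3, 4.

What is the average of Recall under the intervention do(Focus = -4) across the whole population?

Every unit gets Focus=-4 under the intervention. Recall values become -7, 5, 5, -7, -7; E[Recall|do(Focus=-4)] = -2.2.

-2.2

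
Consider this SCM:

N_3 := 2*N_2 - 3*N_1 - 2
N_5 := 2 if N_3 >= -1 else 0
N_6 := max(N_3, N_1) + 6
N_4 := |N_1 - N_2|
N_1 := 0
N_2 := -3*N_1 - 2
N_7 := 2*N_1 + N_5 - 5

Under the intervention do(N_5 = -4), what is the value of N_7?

Under do(N_5=-4), the mechanism N_5 := 2 if N_3 >= -1 else 0 is discarded; N_5 is fixed at -4.
N_7 = 2*N_1 + N_5 - 5  [with N_1=0, N_5=-4]  = -9

-9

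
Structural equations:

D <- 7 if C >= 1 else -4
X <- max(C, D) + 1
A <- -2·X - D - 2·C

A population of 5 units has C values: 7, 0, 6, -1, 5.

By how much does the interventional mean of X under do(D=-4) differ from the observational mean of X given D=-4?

3.9

The intervention sets D=-4 in all 5 units regardless of C. Recomputing X per unit gives 8, 1, 7, 0, 6; average 4.4.
Conditioning on D=-4 selects the 2 unit(s) with C ∈ {0, -1}. Their X values: 1, 0. Mean = 0.5.
Difference = 4.4 − 0.5 = 3.9.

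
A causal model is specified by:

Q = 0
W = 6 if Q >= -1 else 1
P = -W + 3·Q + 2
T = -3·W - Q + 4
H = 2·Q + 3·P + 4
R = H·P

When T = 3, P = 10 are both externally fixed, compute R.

The joint intervention fixes T = 3, P = 10, removing each variable's own equation.
H = 2·Q + 3·P + 4  [with Q=0, P=10]  = 34
R = H·P  [with H=34, P=10]  = 340

340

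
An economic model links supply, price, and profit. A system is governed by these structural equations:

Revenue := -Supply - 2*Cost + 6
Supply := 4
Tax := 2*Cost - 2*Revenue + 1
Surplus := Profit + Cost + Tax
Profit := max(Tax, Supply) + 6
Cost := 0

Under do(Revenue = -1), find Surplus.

The intervention breaks the incoming arrows to Revenue: Revenue := -Supply - 2*Cost + 6 no longer applies, and Revenue = -1.
Tax = 2*Cost - 2*Revenue + 1  [with Cost=0, Revenue=-1]  = 3
Profit = max(Tax, Supply) + 6  [with Tax=3, Supply=4]  = 10
Surplus = Profit + Cost + Tax  [with Profit=10, Cost=0, Tax=3]  = 13

13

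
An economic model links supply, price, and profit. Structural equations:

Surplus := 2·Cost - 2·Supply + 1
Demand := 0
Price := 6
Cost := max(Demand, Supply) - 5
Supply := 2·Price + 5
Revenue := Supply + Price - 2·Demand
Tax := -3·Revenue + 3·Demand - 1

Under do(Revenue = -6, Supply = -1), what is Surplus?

The joint intervention fixes Revenue = -6, Supply = -1, removing each variable's own equation.
Cost = max(Demand, Supply) - 5  [with Demand=0, Supply=-1]  = -5
Surplus = 2·Cost - 2·Supply + 1  [with Cost=-5, Supply=-1]  = -7

-7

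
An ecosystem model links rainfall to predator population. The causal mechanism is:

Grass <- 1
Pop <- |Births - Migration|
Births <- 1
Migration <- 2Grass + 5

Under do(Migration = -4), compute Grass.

1

Under do(Migration=-4), the mechanism Migration <- 2Grass + 5 is discarded; Migration is fixed at -4.
Grass is not downstream of the intervention, so its value is determined by the original equations.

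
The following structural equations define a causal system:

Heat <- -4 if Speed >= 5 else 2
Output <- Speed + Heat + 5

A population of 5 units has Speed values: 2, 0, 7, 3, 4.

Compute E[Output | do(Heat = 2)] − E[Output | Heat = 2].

do(Heat=2) breaks Heat's dependence on Speed. With Heat=2 fixed, Output across the units is 9, 7, 14, 10, 11, mean 10.2.
Observing Heat=2 restricts to units where Heat's equation naturally yields 2: Speed ∈ {2, 0, 3, 4}. In that subpopulation Output = 9, 7, 10, 11, mean 9.25.
Difference = 10.2 − 9.25 = 0.95.

0.95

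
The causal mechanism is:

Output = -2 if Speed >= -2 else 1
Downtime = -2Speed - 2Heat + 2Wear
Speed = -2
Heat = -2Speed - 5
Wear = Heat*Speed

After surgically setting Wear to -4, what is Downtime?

do(Wear=-4) replaces the equation Wear = Heat*Speed with the constant Wear = -4.
Heat = -2Speed - 5  [with Speed=-2]  = -1
Downtime = -2Speed - 2Heat + 2Wear  [with Speed=-2, Heat=-1, Wear=-4]  = -2

-2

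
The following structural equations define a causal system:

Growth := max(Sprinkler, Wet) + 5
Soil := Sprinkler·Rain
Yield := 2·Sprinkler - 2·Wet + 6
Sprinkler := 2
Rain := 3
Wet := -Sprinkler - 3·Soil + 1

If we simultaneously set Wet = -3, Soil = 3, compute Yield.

The joint intervention fixes Wet = -3, Soil = 3, removing each variable's own equation.
Yield = 2·Sprinkler - 2·Wet + 6  [with Sprinkler=2, Wet=-3]  = 16

16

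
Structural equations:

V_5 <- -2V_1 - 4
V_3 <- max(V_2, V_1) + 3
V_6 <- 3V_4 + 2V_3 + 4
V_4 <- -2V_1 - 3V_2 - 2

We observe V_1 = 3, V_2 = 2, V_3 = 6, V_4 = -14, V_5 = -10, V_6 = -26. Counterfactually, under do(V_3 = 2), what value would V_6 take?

-34

The intervention breaks the incoming arrows to V_3: V_3 <- max(V_2, V_1) + 3 no longer applies, and V_3 = 2.
V_4 = -2V_1 - 3V_2 - 2  [with V_1=3, V_2=2]  = -14
V_6 = 3V_4 + 2V_3 + 4  [with V_4=-14, V_3=2]  = -34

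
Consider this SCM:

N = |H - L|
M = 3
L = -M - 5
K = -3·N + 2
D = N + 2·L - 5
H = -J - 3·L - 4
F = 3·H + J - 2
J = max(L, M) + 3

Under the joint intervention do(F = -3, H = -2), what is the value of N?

6

Setting F = -3, H = -2 by intervention discards those variables' equations.
L = -M - 5  [with M=3]  = -8
N = |H - L|  [with H=-2, L=-8]  = 6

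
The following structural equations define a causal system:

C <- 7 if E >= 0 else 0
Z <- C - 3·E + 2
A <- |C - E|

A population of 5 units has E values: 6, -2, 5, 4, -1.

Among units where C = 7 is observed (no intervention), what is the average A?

2

Observing C=7 restricts to units where C's equation naturally yields 7: E ∈ {6, 5, 4}. In that subpopulation A = 1, 2, 3, mean 2.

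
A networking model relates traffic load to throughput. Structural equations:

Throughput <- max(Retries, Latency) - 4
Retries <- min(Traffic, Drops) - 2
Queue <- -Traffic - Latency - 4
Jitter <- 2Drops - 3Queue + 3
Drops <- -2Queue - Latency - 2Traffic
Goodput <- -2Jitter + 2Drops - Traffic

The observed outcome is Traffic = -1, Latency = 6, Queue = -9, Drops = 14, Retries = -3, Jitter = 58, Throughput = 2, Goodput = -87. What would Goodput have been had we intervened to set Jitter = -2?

Intervening sets Jitter = -2 and removes its equation (Jitter <- 2Drops - 3Queue + 3).
Queue = -Traffic - Latency - 4  [with Traffic=-1, Latency=6]  = -9
Drops = -2Queue - Latency - 2Traffic  [with Queue=-9, Latency=6, Traffic=-1]  = 14
Goodput = -2Jitter + 2Drops - Traffic  [with Jitter=-2, Drops=14, Traffic=-1]  = 33

33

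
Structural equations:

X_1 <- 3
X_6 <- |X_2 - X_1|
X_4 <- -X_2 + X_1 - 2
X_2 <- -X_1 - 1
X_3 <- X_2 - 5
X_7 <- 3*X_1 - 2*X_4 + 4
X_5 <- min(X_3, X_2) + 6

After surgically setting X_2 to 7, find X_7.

Under do(X_2=7), the mechanism X_2 <- -X_1 - 1 is discarded; X_2 is fixed at 7.
X_4 = -X_2 + X_1 - 2  [with X_2=7, X_1=3]  = -6
X_7 = 3*X_1 - 2*X_4 + 4  [with X_1=3, X_4=-6]  = 25

25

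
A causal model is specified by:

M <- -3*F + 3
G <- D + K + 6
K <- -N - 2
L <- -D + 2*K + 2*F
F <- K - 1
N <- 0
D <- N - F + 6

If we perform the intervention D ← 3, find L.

-13

Under do(D=3), the mechanism D <- N - F + 6 is discarded; D is fixed at 3.
K = -N - 2  [with N=0]  = -2
F = K - 1  [with K=-2]  = -3
L = -D + 2*K + 2*F  [with D=3, K=-2, F=-3]  = -13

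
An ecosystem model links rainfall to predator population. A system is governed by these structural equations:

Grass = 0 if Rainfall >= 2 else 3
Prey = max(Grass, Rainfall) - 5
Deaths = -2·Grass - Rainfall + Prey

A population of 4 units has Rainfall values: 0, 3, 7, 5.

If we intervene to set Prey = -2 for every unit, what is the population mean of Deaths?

do(Prey=-2) breaks Prey's dependence on Rainfall. With Prey=-2 fixed, Deaths across the units is -8, -5, -9, -7, mean -7.25.

-7.25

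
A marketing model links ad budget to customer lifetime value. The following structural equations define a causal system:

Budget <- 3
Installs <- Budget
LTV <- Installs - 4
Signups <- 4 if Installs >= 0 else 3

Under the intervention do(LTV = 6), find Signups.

4

Under do(LTV=6), the mechanism LTV <- Installs - 4 is discarded; LTV is fixed at 6.
Since Signups is not a descendant of the intervened variable, it is unaffected.
Installs = Budget  [with Budget=3]  = 3
Signups = 4 if Installs >= 0 else 3  [with Installs=3]  = 4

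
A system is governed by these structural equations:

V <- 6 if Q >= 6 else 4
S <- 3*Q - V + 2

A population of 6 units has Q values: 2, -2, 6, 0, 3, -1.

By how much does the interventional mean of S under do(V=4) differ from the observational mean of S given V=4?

Every unit gets V=4 under the intervention. S values become 4, -8, 16, -2, 7, -5; E[S|do(V=4)] = 2.
Observing V=4 restricts to units where V's equation naturally yields 4: Q ∈ {2, -2, 0, 3, -1}. In that subpopulation S = 4, -8, -2, 7, -5, mean -0.8.
Difference = 2 − (-0.8) = 2.8.

2.8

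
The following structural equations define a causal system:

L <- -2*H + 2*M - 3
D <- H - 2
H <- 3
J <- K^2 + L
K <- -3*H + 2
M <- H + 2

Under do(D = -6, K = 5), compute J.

26

The joint intervention fixes D = -6, K = 5, removing each variable's own equation.
M = H + 2  [with H=3]  = 5
L = -2*H + 2*M - 3  [with H=3, M=5]  = 1
J = K^2 + L  [with K=5, L=1]  = 26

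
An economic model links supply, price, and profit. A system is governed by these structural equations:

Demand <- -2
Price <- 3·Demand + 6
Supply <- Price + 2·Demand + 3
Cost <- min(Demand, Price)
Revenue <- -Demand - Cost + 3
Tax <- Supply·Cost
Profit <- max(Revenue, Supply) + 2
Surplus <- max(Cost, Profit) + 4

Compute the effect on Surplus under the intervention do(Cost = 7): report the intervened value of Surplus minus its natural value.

do(Cost=7) replaces the equation Cost <- min(Demand, Price) with the constant Cost = 7.
Price = 3·Demand + 6  [with Demand=-2]  = 0
Supply = Price + 2·Demand + 3  [with Price=0, Demand=-2]  = -1
Revenue = -Demand - Cost + 3  [with Demand=-2, Cost=7]  = -2
Profit = max(Revenue, Supply) + 2  [with Revenue=-2, Supply=-1]  = 1
Surplus = max(Cost, Profit) + 4  [with Cost=7, Profit=1]  = 11
Without intervention: Price = 3·Demand + 6  [with Demand=-2]  = 0; Supply = Price + 2·Demand + 3  [with Price=0, Demand=-2]  = -1; Cost = min(Demand, Price)  [with Demand=-2, Price=0]  = -2; Revenue = -Demand - Cost + 3  [with Demand=-2, Cost=-2]  = 7; Profit = max(Revenue, Supply) + 2  [with Revenue=7, Supply=-1]  = 9; Surplus = max(Cost, Profit) + 4  [with Cost=-2, Profit=9]  = 13.
Change = 11 − 13 = -2.

-2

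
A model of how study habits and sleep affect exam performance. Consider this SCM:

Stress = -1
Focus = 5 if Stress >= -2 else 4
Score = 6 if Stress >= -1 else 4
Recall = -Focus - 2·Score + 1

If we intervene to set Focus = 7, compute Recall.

-18

Under do(Focus=7), the mechanism Focus = 5 if Stress >= -2 else 4 is discarded; Focus is fixed at 7.
Score = 6 if Stress >= -1 else 4  [with Stress=-1]  = 6
Recall = -Focus - 2·Score + 1  [with Focus=7, Score=6]  = -18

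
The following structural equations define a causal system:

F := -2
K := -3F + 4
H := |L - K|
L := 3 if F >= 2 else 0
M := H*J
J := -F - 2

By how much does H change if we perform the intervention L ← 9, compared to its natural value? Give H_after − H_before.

do(L=9) replaces the equation L := 3 if F >= 2 else 0 with the constant L = 9.
K = -3F + 4  [with F=-2]  = 10
H = |L - K|  [with L=9, K=10]  = 1
Without intervention: K = -3F + 4  [with F=-2]  = 10; L = 3 if F >= 2 else 0  [with F=-2]  = 0; H = |L - K|  [with L=0, K=10]  = 10.
Change = 1 − 10 = -9.

-9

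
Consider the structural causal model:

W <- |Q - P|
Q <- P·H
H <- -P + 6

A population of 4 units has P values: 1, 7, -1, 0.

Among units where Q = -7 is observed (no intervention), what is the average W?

10

Observing Q=-7 restricts to units where Q's equation naturally yields -7: P ∈ {7, -1}. In that subpopulation W = 14, 6, mean 10.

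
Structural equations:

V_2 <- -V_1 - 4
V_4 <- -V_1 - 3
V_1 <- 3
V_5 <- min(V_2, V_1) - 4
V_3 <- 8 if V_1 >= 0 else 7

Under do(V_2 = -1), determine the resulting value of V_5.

-5

do(V_2=-1) replaces the equation V_2 <- -V_1 - 4 with the constant V_2 = -1.
V_5 = min(V_2, V_1) - 4  [with V_2=-1, V_1=3]  = -5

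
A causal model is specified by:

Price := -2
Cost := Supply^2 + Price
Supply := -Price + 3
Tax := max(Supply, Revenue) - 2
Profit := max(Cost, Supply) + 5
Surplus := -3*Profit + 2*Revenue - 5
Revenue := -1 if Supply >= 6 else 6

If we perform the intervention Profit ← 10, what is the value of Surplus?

-23

Intervening sets Profit = 10 and removes its equation (Profit := max(Cost, Supply) + 5).
Supply = -Price + 3  [with Price=-2]  = 5
Revenue = -1 if Supply >= 6 else 6  [with Supply=5]  = 6
Surplus = -3*Profit + 2*Revenue - 5  [with Profit=10, Revenue=6]  = -23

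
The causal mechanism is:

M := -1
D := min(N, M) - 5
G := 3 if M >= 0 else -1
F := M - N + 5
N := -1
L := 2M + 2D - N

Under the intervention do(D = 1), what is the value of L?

The intervention breaks the incoming arrows to D: D := min(N, M) - 5 no longer applies, and D = 1.
L = 2M + 2D - N  [with M=-1, D=1, N=-1]  = 1

1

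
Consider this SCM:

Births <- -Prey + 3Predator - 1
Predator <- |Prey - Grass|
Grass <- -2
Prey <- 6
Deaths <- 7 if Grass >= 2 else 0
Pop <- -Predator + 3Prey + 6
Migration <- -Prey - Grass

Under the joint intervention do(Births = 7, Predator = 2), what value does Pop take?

The joint intervention fixes Births = 7, Predator = 2, removing each variable's own equation.
Pop = -Predator + 3Prey + 6  [with Predator=2, Prey=6]  = 22

22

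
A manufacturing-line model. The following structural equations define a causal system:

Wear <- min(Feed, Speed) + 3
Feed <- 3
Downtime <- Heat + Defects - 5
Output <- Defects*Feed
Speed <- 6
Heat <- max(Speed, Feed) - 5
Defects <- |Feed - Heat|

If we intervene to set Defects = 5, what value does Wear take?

6

The intervention breaks the incoming arrows to Defects: Defects <- |Feed - Heat| no longer applies, and Defects = 5.
Since Wear is not a descendant of the intervened variable, it is unaffected.
Wear = min(Feed, Speed) + 3  [with Feed=3, Speed=6]  = 6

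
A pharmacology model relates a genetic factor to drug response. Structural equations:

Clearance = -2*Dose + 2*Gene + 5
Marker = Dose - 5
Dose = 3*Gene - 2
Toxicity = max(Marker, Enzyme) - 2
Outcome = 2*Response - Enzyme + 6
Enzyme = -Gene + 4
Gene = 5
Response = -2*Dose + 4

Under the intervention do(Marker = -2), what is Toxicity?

-3

Under do(Marker=-2), the mechanism Marker = Dose - 5 is discarded; Marker is fixed at -2.
Enzyme = -Gene + 4  [with Gene=5]  = -1
Toxicity = max(Marker, Enzyme) - 2  [with Marker=-2, Enzyme=-1]  = -3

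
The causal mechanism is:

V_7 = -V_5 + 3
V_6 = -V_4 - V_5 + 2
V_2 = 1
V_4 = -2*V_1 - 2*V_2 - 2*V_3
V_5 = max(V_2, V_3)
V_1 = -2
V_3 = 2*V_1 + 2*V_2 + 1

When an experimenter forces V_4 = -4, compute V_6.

Under do(V_4=-4), the mechanism V_4 = -2*V_1 - 2*V_2 - 2*V_3 is discarded; V_4 is fixed at -4.
V_3 = 2*V_1 + 2*V_2 + 1  [with V_1=-2, V_2=1]  = -1
V_5 = max(V_2, V_3)  [with V_2=1, V_3=-1]  = 1
V_6 = -V_4 - V_5 + 2  [with V_4=-4, V_5=1]  = 5

5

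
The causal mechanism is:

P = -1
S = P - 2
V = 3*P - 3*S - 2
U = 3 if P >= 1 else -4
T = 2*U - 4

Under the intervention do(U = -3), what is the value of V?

Under do(U=-3), the mechanism U = 3 if P >= 1 else -4 is discarded; U is fixed at -3.
Since V is not a descendant of the intervened variable, it is unaffected.
S = P - 2  [with P=-1]  = -3
V = 3*P - 3*S - 2  [with P=-1, S=-3]  = 4

4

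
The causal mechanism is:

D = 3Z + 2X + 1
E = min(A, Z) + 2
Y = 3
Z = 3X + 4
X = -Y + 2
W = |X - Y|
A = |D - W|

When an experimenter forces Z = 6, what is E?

8

The intervention breaks the incoming arrows to Z: Z = 3X + 4 no longer applies, and Z = 6.
X = -Y + 2  [with Y=3]  = -1
D = 3Z + 2X + 1  [with Z=6, X=-1]  = 17
W = |X - Y|  [with X=-1, Y=3]  = 4
A = |D - W|  [with D=17, W=4]  = 13
E = min(A, Z) + 2  [with A=13, Z=6]  = 8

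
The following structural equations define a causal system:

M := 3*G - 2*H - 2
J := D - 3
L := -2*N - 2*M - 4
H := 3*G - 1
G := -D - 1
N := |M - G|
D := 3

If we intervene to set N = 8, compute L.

-44

The intervention breaks the incoming arrows to N: N := |M - G| no longer applies, and N = 8.
G = -D - 1  [with D=3]  = -4
H = 3*G - 1  [with G=-4]  = -13
M = 3*G - 2*H - 2  [with G=-4, H=-13]  = 12
L = -2*N - 2*M - 4  [with N=8, M=12]  = -44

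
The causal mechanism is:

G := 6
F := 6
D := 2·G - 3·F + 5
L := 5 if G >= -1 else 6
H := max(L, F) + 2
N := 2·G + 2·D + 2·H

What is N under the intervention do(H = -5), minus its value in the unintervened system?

The intervention breaks the incoming arrows to H: H := max(L, F) + 2 no longer applies, and H = -5.
D = 2·G - 3·F + 5  [with G=6, F=6]  = -1
N = 2·G + 2·D + 2·H  [with G=6, D=-1, H=-5]  = 0
Without intervention: D = 2·G - 3·F + 5  [with G=6, F=6]  = -1; L = 5 if G >= -1 else 6  [with G=6]  = 5; H = max(L, F) + 2  [with L=5, F=6]  = 8; N = 2·G + 2·D + 2·H  [with G=6, D=-1, H=8]  = 26.
Change = 0 − 26 = -26.

-26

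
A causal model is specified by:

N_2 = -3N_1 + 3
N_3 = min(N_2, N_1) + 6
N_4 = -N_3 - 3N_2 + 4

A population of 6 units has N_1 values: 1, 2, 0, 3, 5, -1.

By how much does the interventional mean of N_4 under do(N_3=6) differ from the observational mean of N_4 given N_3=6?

do(N_3=6) breaks N_3's dependence on N_1. With N_3=6 fixed, N_4 across the units is -2, 7, -11, 16, 34, -20, mean 4.
E[N_4|N_3=6] averages over only the 2 units with N_3=6 (N_1 = 1, 0): N_4 = -2, -11, mean -6.5.
Difference = 4 − (-6.5) = 10.5.

10.5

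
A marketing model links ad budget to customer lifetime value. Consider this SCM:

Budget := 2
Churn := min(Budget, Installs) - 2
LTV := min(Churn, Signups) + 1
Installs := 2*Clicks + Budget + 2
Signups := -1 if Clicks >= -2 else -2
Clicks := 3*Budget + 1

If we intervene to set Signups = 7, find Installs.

18

Under do(Signups=7), the mechanism Signups := -1 if Clicks >= -2 else -2 is discarded; Signups is fixed at 7.
Since Installs is not a descendant of the intervened variable, it is unaffected.
Clicks = 3*Budget + 1  [with Budget=2]  = 7
Installs = 2*Clicks + Budget + 2  [with Clicks=7, Budget=2]  = 18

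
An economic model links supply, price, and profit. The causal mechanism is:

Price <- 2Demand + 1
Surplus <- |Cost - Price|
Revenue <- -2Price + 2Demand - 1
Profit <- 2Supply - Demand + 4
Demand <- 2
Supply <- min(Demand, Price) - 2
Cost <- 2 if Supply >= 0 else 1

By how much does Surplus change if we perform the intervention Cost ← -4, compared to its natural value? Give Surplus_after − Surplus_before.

The intervention breaks the incoming arrows to Cost: Cost <- 2 if Supply >= 0 else 1 no longer applies, and Cost = -4.
Price = 2Demand + 1  [with Demand=2]  = 5
Surplus = |Cost - Price|  [with Cost=-4, Price=5]  = 9
Without intervention: Price = 2Demand + 1  [with Demand=2]  = 5; Supply = min(Demand, Price) - 2  [with Demand=2, Price=5]  = 0; Cost = 2 if Supply >= 0 else 1  [with Supply=0]  = 2; Surplus = |Cost - Price|  [with Cost=2, Price=5]  = 3.
Change = 9 − 3 = 6.

6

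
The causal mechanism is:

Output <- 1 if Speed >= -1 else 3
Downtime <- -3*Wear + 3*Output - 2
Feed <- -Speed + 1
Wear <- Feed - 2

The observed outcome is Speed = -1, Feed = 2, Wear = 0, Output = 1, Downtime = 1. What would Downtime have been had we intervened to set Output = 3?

7

Intervening sets Output = 3 and removes its equation (Output <- 1 if Speed >= -1 else 3).
Feed = -Speed + 1  [with Speed=-1]  = 2
Wear = Feed - 2  [with Feed=2]  = 0
Downtime = -3*Wear + 3*Output - 2  [with Wear=0, Output=3]  = 7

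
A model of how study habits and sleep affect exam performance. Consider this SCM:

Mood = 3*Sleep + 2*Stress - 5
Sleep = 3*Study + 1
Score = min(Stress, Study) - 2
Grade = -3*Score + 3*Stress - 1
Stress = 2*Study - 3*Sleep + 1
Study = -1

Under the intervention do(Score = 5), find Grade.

-1

Under do(Score=5), the mechanism Score = min(Stress, Study) - 2 is discarded; Score is fixed at 5.
Sleep = 3*Study + 1  [with Study=-1]  = -2
Stress = 2*Study - 3*Sleep + 1  [with Study=-1, Sleep=-2]  = 5
Grade = -3*Score + 3*Stress - 1  [with Score=5, Stress=5]  = -1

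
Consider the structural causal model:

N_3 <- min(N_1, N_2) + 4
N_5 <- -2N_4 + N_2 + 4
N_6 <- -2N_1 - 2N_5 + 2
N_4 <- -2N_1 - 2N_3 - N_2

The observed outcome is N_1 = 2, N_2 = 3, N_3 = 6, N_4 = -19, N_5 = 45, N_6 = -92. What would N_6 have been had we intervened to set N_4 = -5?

Under do(N_4=-5), the mechanism N_4 <- -2N_1 - 2N_3 - N_2 is discarded; N_4 is fixed at -5.
N_5 = -2N_4 + N_2 + 4  [with N_4=-5, N_2=3]  = 17
N_6 = -2N_1 - 2N_5 + 2  [with N_1=2, N_5=17]  = -36

-36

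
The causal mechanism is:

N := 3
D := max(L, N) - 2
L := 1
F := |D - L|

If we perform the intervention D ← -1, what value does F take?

2

The intervention breaks the incoming arrows to D: D := max(L, N) - 2 no longer applies, and D = -1.
F = |D - L|  [with D=-1, L=1]  = 2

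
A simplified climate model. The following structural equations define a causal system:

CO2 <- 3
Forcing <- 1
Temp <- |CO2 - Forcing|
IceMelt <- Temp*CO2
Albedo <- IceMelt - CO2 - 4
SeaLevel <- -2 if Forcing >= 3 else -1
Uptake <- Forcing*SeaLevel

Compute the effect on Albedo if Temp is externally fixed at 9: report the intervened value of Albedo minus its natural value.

21

do(Temp=9) replaces the equation Temp <- |CO2 - Forcing| with the constant Temp = 9.
IceMelt = Temp*CO2  [with Temp=9, CO2=3]  = 27
Albedo = IceMelt - CO2 - 4  [with IceMelt=27, CO2=3]  = 20
Without intervention: Temp = |CO2 - Forcing|  [with CO2=3, Forcing=1]  = 2; IceMelt = Temp*CO2  [with Temp=2, CO2=3]  = 6; Albedo = IceMelt - CO2 - 4  [with IceMelt=6, CO2=3]  = -1.
Change = 20 − (-1) = 21.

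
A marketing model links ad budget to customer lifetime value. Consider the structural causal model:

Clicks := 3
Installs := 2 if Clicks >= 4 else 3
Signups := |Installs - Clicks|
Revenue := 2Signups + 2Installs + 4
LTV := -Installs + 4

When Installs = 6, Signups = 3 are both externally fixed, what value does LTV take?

-2

Under do(Installs = 6, Signups = 3), each intervened variable's structural equation is replaced by its fixed value.
LTV = -Installs + 4  [with Installs=6]  = -2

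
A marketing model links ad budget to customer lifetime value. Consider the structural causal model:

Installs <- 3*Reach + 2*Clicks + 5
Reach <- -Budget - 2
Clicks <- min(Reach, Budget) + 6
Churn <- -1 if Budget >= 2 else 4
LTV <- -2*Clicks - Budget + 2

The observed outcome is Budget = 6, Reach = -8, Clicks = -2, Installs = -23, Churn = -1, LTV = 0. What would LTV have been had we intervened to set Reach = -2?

Under do(Reach=-2), the mechanism Reach <- -Budget - 2 is discarded; Reach is fixed at -2.
Clicks = min(Reach, Budget) + 6  [with Reach=-2, Budget=6]  = 4
LTV = -2*Clicks - Budget + 2  [with Clicks=4, Budget=6]  = -12

-12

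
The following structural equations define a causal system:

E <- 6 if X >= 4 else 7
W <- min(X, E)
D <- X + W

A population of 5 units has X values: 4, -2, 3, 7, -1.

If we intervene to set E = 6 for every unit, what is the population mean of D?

Every unit gets E=6 under the intervention. D values become 8, -4, 6, 13, -2; E[D|do(E=6)] = 4.2.

4.2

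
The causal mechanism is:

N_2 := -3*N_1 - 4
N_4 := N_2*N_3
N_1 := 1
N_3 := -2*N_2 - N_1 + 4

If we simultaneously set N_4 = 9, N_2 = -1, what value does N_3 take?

Setting N_4 = 9, N_2 = -1 by intervention discards those variables' equations.
N_3 = -2*N_2 - N_1 + 4  [with N_2=-1, N_1=1]  = 5

5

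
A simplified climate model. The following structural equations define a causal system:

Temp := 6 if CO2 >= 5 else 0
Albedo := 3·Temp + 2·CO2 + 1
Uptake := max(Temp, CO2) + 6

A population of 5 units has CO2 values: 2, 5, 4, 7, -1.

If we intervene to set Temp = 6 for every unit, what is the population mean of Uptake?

Under do(Temp=6), Temp's equation is replaced by Temp=6 for every unit. Per-unit Uptake: 12, 12, 12, 13, 12. Mean = 12.2.

12.2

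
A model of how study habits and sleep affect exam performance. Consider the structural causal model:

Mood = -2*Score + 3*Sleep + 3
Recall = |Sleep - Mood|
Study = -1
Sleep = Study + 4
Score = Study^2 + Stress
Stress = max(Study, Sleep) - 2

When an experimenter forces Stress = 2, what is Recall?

3

The intervention breaks the incoming arrows to Stress: Stress = max(Study, Sleep) - 2 no longer applies, and Stress = 2.
Sleep = Study + 4  [with Study=-1]  = 3
Score = Study^2 + Stress  [with Study=-1, Stress=2]  = 3
Mood = -2*Score + 3*Sleep + 3  [with Score=3, Sleep=3]  = 6
Recall = |Sleep - Mood|  [with Sleep=3, Mood=6]  = 3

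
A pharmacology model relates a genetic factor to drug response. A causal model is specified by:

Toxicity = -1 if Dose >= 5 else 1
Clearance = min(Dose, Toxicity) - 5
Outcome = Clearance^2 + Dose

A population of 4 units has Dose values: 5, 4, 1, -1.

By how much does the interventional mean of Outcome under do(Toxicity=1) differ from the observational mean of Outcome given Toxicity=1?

-0.75

Every unit gets Toxicity=1 under the intervention. Outcome values become 21, 20, 17, 35; E[Outcome|do(Toxicity=1)] = 23.25.
E[Outcome|Toxicity=1] averages over only the 3 units with Toxicity=1 (Dose = 4, 1, -1): Outcome = 20, 17, 35, mean 24.
Difference = 23.25 − 24 = -0.75.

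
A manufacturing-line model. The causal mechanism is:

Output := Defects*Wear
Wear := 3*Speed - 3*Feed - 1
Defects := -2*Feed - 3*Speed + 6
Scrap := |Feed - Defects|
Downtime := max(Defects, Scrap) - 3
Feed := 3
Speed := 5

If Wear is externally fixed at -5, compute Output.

The intervention breaks the incoming arrows to Wear: Wear := 3*Speed - 3*Feed - 1 no longer applies, and Wear = -5.
Defects = -2*Feed - 3*Speed + 6  [with Feed=3, Speed=5]  = -15
Output = Defects*Wear  [with Defects=-15, Wear=-5]  = 75

75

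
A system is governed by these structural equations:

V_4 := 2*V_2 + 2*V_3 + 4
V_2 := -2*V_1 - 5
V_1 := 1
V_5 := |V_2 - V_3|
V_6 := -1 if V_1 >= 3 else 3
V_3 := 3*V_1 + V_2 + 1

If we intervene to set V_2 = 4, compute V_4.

28

Under do(V_2=4), the mechanism V_2 := -2*V_1 - 5 is discarded; V_2 is fixed at 4.
V_3 = 3*V_1 + V_2 + 1  [with V_1=1, V_2=4]  = 8
V_4 = 2*V_2 + 2*V_3 + 4  [with V_2=4, V_3=8]  = 28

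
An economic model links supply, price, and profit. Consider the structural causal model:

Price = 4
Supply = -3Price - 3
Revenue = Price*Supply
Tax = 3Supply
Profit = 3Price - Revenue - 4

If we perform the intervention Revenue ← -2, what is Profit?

10

do(Revenue=-2) replaces the equation Revenue = Price*Supply with the constant Revenue = -2.
Profit = 3Price - Revenue - 4  [with Price=4, Revenue=-2]  = 10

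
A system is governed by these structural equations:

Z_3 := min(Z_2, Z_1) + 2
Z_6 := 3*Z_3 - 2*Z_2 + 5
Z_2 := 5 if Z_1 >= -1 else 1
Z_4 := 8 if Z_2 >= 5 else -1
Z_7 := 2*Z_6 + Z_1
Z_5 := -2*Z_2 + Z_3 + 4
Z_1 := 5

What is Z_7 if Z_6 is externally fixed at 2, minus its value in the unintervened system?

Intervening sets Z_6 = 2 and removes its equation (Z_6 := 3*Z_3 - 2*Z_2 + 5).
Z_7 = 2*Z_6 + Z_1  [with Z_6=2, Z_1=5]  = 9
Without intervention: Z_2 = 5 if Z_1 >= -1 else 1  [with Z_1=5]  = 5; Z_3 = min(Z_2, Z_1) + 2  [with Z_2=5, Z_1=5]  = 7; Z_6 = 3*Z_3 - 2*Z_2 + 5  [with Z_3=7, Z_2=5]  = 16; Z_7 = 2*Z_6 + Z_1  [with Z_6=16, Z_1=5]  = 37.
Change = 9 − 37 = -28.

-28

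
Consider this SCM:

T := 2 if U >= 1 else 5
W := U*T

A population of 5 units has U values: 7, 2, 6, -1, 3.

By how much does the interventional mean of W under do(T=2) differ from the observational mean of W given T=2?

do(T=2) breaks T's dependence on U. With T=2 fixed, W across the units is 14, 4, 12, -2, 6, mean 6.8.
Observing T=2 restricts to units where T's equation naturally yields 2: U ∈ {7, 2, 6, 3}. In that subpopulation W = 14, 4, 12, 6, mean 9.
Difference = 6.8 − 9 = -2.2.

-2.2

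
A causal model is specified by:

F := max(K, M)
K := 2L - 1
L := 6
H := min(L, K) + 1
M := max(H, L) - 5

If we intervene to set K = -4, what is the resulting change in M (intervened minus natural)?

-1

Under do(K=-4), the mechanism K := 2L - 1 is discarded; K is fixed at -4.
H = min(L, K) + 1  [with L=6, K=-4]  = -3
M = max(H, L) - 5  [with H=-3, L=6]  = 1
Without intervention: K = 2L - 1  [with L=6]  = 11; H = min(L, K) + 1  [with L=6, K=11]  = 7; M = max(H, L) - 5  [with H=7, L=6]  = 2.
Change = 1 − 2 = -1.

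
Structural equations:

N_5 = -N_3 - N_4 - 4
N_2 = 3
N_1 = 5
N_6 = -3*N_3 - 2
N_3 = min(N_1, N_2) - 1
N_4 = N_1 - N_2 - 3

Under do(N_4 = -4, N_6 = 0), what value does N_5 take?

-2

Setting N_4 = -4, N_6 = 0 by intervention discards those variables' equations.
N_3 = min(N_1, N_2) - 1  [with N_1=5, N_2=3]  = 2
N_5 = -N_3 - N_4 - 4  [with N_3=2, N_4=-4]  = -2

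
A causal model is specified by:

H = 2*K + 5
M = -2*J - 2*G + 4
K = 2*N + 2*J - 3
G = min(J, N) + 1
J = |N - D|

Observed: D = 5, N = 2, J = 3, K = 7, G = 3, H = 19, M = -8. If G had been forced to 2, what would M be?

Under do(G=2), the mechanism G = min(J, N) + 1 is discarded; G is fixed at 2.
J = |N - D|  [with N=2, D=5]  = 3
M = -2*J - 2*G + 4  [with J=3, G=2]  = -6

-6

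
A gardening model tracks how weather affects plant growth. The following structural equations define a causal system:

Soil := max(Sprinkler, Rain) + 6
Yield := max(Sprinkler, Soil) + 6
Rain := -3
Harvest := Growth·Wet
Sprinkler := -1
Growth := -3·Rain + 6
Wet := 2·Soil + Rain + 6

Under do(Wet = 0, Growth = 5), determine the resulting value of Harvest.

0

Under do(Wet = 0, Growth = 5), each intervened variable's structural equation is replaced by its fixed value.
Harvest = Growth·Wet  [with Growth=5, Wet=0]  = 0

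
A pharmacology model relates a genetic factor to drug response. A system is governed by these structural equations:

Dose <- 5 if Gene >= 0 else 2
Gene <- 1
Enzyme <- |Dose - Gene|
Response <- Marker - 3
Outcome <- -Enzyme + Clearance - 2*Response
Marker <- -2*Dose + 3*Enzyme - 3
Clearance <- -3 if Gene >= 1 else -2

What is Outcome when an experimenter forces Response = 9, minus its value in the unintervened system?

-26

Under do(Response=9), the mechanism Response <- Marker - 3 is discarded; Response is fixed at 9.
Dose = 5 if Gene >= 0 else 2  [with Gene=1]  = 5
Enzyme = |Dose - Gene|  [with Dose=5, Gene=1]  = 4
Clearance = -3 if Gene >= 1 else -2  [with Gene=1]  = -3
Outcome = -Enzyme + Clearance - 2*Response  [with Enzyme=4, Clearance=-3, Response=9]  = -25
Without intervention: Dose = 5 if Gene >= 0 else 2  [with Gene=1]  = 5; Enzyme = |Dose - Gene|  [with Dose=5, Gene=1]  = 4; Marker = -2*Dose + 3*Enzyme - 3  [with Dose=5, Enzyme=4]  = -1; Response = Marker - 3  [with Marker=-1]  = -4; Clearance = -3 if Gene >= 1 else -2  [with Gene=1]  = -3; Outcome = -Enzyme + Clearance - 2*Response  [with Enzyme=4, Clearance=-3, Response=-4]  = 1.
Change = -25 − 1 = -26.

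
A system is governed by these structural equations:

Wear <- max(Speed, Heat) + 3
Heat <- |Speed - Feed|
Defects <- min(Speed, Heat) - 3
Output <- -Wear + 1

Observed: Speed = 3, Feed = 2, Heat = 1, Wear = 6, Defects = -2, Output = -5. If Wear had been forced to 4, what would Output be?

-3

Under do(Wear=4), the mechanism Wear <- max(Speed, Heat) + 3 is discarded; Wear is fixed at 4.
Output = -Wear + 1  [with Wear=4]  = -3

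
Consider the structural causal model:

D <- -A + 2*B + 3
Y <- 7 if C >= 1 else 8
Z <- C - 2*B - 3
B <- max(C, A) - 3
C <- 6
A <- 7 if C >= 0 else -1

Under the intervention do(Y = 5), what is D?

4

do(Y=5) replaces the equation Y <- 7 if C >= 1 else 8 with the constant Y = 5.
Since D is not a descendant of the intervened variable, it is unaffected.
A = 7 if C >= 0 else -1  [with C=6]  = 7
B = max(C, A) - 3  [with C=6, A=7]  = 4
D = -A + 2*B + 3  [with A=7, B=4]  = 4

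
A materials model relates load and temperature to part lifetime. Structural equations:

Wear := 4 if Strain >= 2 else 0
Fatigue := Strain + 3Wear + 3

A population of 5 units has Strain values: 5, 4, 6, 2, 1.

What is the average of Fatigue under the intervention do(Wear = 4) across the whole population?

The intervention sets Wear=4 in all 5 units regardless of Strain. Recomputing Fatigue per unit gives 20, 19, 21, 17, 16; average 18.6.

18.6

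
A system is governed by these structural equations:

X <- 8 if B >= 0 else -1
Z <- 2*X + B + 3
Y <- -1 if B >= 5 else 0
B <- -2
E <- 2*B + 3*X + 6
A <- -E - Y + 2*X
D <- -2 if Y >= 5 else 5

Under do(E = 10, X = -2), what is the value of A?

-14

The joint intervention fixes E = 10, X = -2, removing each variable's own equation.
Y = -1 if B >= 5 else 0  [with B=-2]  = 0
A = -E - Y + 2*X  [with E=10, Y=0, X=-2]  = -14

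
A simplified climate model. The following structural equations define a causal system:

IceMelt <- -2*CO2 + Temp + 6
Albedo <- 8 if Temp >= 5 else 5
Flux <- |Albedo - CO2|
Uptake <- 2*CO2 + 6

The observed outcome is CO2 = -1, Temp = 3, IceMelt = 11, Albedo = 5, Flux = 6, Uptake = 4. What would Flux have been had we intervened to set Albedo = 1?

Intervening sets Albedo = 1 and removes its equation (Albedo <- 8 if Temp >= 5 else 5).
Flux = |Albedo - CO2|  [with Albedo=1, CO2=-1]  = 2

2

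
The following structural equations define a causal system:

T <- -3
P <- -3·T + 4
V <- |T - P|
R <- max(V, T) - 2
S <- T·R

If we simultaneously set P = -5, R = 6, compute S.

Setting P = -5, R = 6 by intervention discards those variables' equations.
S = T·R  [with T=-3, R=6]  = -18

-18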